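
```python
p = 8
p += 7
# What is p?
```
Trace:
  p=8
  p=15

Final answer: 15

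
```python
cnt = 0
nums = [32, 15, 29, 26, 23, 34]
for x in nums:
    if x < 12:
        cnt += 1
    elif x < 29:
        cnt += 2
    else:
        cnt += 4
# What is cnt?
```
Trace:
  cnt=0
  cnt=4, x=32
  cnt=6, x=15
  cnt=10, x=29
  cnt=12, x=26
  cnt=14, x=23
  cnt=18, x=34

Final answer: 18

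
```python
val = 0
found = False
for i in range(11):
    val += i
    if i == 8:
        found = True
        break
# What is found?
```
Trace:
  val=0
  val=0, found=False
  val=0, found=False, i=0
  val=1, found=False, i=1
  val=3, found=False, i=2
  val=6, found=False, i=3
  val=10, found=False, i=4
  val=15, found=False, i=5
  val=21, found=False, i=6
  val=28, found=False, i=7
  val=36, found=True, i=8

Final answer: True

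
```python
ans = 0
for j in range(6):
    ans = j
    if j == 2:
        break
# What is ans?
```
Trace:
  ans=0
  ans=0, j=0
  ans=1, j=1
  ans=2, j=2

Final answer: 2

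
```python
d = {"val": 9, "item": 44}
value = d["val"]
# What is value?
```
Trace:
  d={'val': 9, 'item': 44}
  d={'val': 9, 'item': 44}, value=9

Final answer: 9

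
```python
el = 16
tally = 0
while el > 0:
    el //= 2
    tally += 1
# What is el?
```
Trace:
  el=16
  el=16, tally=0
  el=8, tally=1
  el=4, tally=2
  el=2, tally=3
  el=1, tally=4
  el=0, tally=5

Final answer: 0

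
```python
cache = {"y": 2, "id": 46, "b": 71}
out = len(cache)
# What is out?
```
Trace:
  cache={'y': 2, 'id': 46, 'b': 71}
  cache={'y': 2, 'id': 46, 'b': 71}, out=3

Final answer: 3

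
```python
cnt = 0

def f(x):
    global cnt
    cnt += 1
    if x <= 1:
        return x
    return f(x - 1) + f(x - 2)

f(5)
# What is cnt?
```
Call trace (a repeated sub-call is expanded the first time; later identical calls just restate its return value):
f(x=5)
  f(x=4)
    f(x=3)
      f(x=2)
        f(x=1)
        -> return 1
        f(x=0)
        -> return 0
      -> return 1
      f(x=1)
      -> return 1
    -> return 2
    f(x=2) -> return 1  (same call as traced above)
  -> return 3
  f(x=3) -> return 2  (same call as traced above)
-> return 5

cnt is incremented once per call, so count the calls in each subtree. Let C(x) = number of calls made by f(x).
C(0) = C(1) = 1 (base case, no recursion); C(x) = 1 + C(x - 1) + C(x - 2) otherwise.
C(2) = 1 + C(1) + C(0) = 1 + 1 + 1 = 3
C(3) = 1 + C(2) + C(1) = 1 + 3 + 1 = 5
C(4) = 1 + C(3) + C(2) = 1 + 5 + 3 = 9
C(5) = 1 + C(4) + C(3) = 1 + 9 + 5 = 15
cnt = C(5) = 15

Final answer: 15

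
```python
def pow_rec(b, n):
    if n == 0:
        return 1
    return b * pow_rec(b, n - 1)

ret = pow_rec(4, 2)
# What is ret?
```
Call trace:
pow_rec(b=4, n=2)
  pow_rec(b=4, n=1)
    pow_rec(b=4, n=0)
    -> return 1
  -> return 4
-> return 16

Final answer: 16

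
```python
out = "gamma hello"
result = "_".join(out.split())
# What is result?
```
Trace:
  out='gamma hello'
  out='gamma hello', result='gamma_hello'

Final answer: 'gamma_hello'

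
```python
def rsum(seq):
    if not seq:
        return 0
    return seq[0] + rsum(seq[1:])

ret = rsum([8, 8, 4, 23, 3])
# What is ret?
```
Call trace:
rsum(seq=[8, 8, 4, 23, 3])
  rsum(seq=[8, 4, 23, 3])
    rsum(seq=[4, 23, 3])
      rsum(seq=[23, 3])
        rsum(seq=[3])
          rsum(seq=[])
          -> return 0
        -> return 3
      -> return 26
    -> return 30
  -> return 38
-> return 46

Final answer: 46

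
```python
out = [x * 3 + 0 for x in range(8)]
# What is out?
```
Trace:
  x=0
  x=1
  x=2
  x=3
  x=4
  x=5
  x=6
  x=7
  out=[0, 3, 6, 9, 12, 15, 18, 21]

Final answer: [0, 3, 6, 9, 12, 15, 18, 21]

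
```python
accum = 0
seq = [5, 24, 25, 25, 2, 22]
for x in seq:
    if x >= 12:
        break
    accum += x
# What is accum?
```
Trace:
  accum=0
  accum=5, x=5
  accum=5, x=24

Final answer: 5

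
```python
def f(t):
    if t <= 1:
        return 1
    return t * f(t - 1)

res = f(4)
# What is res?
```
Call trace:
f(t=4)
  f(t=3)
    f(t=2)
      f(t=1)
      -> return 1
    -> return 2
  -> return 6
-> return 24

Final answer: 24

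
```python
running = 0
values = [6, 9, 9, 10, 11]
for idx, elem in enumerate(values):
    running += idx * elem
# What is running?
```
Trace:
  running=0
  running=0, idx=0, elem=6
  running=9, idx=1, elem=9
  running=27, idx=2, elem=9
  running=57, idx=3, elem=10
  running=101, idx=4, elem=11

Final answer: 101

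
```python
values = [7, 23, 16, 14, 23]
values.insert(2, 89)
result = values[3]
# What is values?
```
Trace:
  values=[7, 23, 16, 14, 23]
  values=[7, 23, 89, 16, 14, 23]
  values=[7, 23, 89, 16, 14, 23], result=16

Final answer: [7, 23, 89, 16, 14, 23]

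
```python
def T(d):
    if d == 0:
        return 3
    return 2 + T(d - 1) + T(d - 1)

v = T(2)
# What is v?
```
Call trace (a repeated sub-call is expanded the first time; later identical calls just restate its return value):
T(d=2)
  T(d=1)
    T(d=0)
    -> return 3
    T(d=0)
    -> return 3
  -> return 8
  T(d=1) -> return 8  (same call as traced above)
-> return 18

Final answer: 18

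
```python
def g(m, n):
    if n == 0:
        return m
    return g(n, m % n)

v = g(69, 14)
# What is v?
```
Call trace:
g(m=69, n=14)
  g(m=14, n=13)
    g(m=13, n=1)
      g(m=1, n=0)
      -> return 1
    -> return 1
  -> return 1
-> return 1

Final answer: 1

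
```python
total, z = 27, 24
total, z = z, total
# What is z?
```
Trace:
  total=27, z=24
  total=24, z=27

Final answer: 27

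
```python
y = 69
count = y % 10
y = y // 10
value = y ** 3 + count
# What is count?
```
Trace:
  y=69
  y=69, count=9
  y=6, count=9
  y=6, count=9, value=225

Final answer: 9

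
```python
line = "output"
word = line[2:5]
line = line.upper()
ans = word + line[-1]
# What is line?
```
Trace:
  line='output'
  line='output', word='tpu'
  line='OUTPUT', word='tpu'
  line='OUTPUT', word='tpu', ans='tpuT'

Final answer: 'OUTPUT'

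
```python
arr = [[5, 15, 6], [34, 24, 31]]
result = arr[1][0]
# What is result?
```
Trace:
  arr=[[5, 15, 6], [34, 24, 31]]
  arr=[[5, 15, 6], [34, 24, 31]], result=34

Final answer: 34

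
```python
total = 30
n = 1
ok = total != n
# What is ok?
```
Trace:
  total=30
  total=30, n=1
  total=30, n=1, ok=True

Final answer: True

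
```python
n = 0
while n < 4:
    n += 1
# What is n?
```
Trace:
  n=0
  n=1
  n=2
  n=3
  n=4

Final answer: 4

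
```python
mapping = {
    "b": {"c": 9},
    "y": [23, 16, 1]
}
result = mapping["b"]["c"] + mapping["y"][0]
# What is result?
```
Trace:
  mapping={'b': {'c': 9}, 'y': [23, 16, 1]}
  mapping={'b': {'c': 9}, 'y': [23, 16, 1]}, result=32

Final answer: 32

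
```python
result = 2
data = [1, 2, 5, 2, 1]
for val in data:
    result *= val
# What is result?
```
Trace:
  result=2
  result=2, val=1
  result=4, val=2
  result=20, val=5
  result=40, val=2
  result=40, val=1

Final answer: 40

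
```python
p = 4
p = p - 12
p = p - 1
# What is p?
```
Trace:
  p=4
  p=-8
  p=-9

Final answer: -9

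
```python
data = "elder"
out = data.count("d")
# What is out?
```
Trace:
  data='elder'
  data='elder', out=1

Final answer: 1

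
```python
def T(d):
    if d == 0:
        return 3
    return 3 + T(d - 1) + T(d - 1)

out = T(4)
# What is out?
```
Call trace (a repeated sub-call is expanded the first time; later identical calls just restate its return value):
T(d=4)
  T(d=3)
    T(d=2)
      T(d=1)
        T(d=0)
        -> return 3
        T(d=0)
        -> return 3
      -> return 9
      T(d=1) -> return 9  (same call as traced above)
    -> return 21
    T(d=2) -> return 21  (same call as traced above)
  -> return 45
  T(d=3) -> return 45  (same call as traced above)
-> return 93

Final answer: 93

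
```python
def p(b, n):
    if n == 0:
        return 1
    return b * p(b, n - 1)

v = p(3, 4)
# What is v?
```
Call trace:
p(b=3, n=4)
  p(b=3, n=3)
    p(b=3, n=2)
      p(b=3, n=1)
        p(b=3, n=0)
        -> return 1
      -> return 3
    -> return 9
  -> return 27
-> return 81

Final answer: 81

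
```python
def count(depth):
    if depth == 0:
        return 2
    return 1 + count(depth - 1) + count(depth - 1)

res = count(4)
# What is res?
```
Call trace (a repeated sub-call is expanded the first time; later identical calls just restate its return value):
count(depth=4)
  count(depth=3)
    count(depth=2)
      count(depth=1)
        count(depth=0)
        -> return 2
        count(depth=0)
        -> return 2
      -> return 5
      count(depth=1) -> return 5  (same call as traced above)
    -> return 11
    count(depth=2) -> return 11  (same call as traced above)
  -> return 23
  count(depth=3) -> return 23  (same call as traced above)
-> return 47

Final answer: 47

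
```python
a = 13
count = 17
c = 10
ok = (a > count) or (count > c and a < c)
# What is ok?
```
Trace:
  a=13
  a=13, count=17
  a=13, count=17, c=10
  a=13, count=17, c=10, ok=False

Final answer: False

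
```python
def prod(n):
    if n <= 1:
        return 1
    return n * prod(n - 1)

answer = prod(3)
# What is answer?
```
Call trace:
prod(n=3)
  prod(n=2)
    prod(n=1)
    -> return 1
  -> return 2
-> return 6

Final answer: 6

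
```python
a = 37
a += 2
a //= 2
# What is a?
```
Trace:
  a=37
  a=39
  a=19

Final answer: 19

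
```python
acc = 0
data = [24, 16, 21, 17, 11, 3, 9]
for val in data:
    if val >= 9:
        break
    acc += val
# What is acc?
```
Trace:
  acc=0
  acc=0, val=24

Final answer: 0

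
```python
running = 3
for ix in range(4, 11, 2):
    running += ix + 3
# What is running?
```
Trace:
  running=3
  running=10, ix=4
  running=19, ix=6
  running=30, ix=8
  running=43, ix=10

Final answer: 43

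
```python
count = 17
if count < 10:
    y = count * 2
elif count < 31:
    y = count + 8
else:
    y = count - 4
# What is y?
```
Trace:
  count=17
  count=17, y=25

Final answer: 25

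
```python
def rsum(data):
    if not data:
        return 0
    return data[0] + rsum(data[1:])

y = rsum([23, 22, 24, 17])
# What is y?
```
Call trace:
rsum(data=[23, 22, 24, 17])
  rsum(data=[22, 24, 17])
    rsum(data=[24, 17])
      rsum(data=[17])
        rsum(data=[])
        -> return 0
      -> return 17
    -> return 41
  -> return 63
-> return 86

Final answer: 86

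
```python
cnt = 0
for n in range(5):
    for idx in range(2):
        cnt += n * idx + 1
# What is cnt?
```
Trace:
  cnt=0
  cnt=1, n=0, idx=0
  cnt=2, n=0, idx=1
  cnt=3, n=1, idx=0
  cnt=5, n=1, idx=1
  cnt=6, n=2, idx=0
  cnt=9, n=2, idx=1
  cnt=10, n=3, idx=0
  cnt=14, n=3, idx=1
  cnt=15, n=4, idx=0
  cnt=20, n=4, idx=1

Final answer: 20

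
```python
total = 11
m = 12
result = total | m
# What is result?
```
Trace:
  total=11
  total=11, m=12
  total=11, m=12, result=15

Final answer: 15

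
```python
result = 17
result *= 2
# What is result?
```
Trace:
  result=17
  result=34

Final answer: 34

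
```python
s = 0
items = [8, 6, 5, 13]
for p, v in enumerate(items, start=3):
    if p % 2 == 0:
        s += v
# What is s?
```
Trace:
  s=0
  s=0, p=3, v=8
  s=6, p=4, v=6
  s=6, p=5, v=5
  s=19, p=6, v=13

Final answer: 19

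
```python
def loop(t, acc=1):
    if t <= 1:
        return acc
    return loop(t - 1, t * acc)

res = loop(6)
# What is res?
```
Call trace:
loop(t=6, acc=1)
  loop(t=5, acc=6)
    loop(t=4, acc=30)
      loop(t=3, acc=120)
        loop(t=2, acc=360)
          loop(t=1, acc=720)
          -> return 720
        -> return 720
      -> return 720
    -> return 720
  -> return 720
-> return 720

Final answer: 720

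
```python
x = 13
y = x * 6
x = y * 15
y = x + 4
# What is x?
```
Trace:
  x=13
  x=13, y=78
  x=1170, y=78
  x=1170, y=1174

Final answer: 1170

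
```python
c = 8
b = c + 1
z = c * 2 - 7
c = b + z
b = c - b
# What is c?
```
Trace:
  c=8
  c=8, b=9
  c=8, b=9, z=9
  c=18, b=9, z=9
  c=18, b=9, z=9

Final answer: 18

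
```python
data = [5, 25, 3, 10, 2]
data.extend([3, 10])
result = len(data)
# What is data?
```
Trace:
  data=[5, 25, 3, 10, 2]
  data=[5, 25, 3, 10, 2, 3, 10]
  data=[5, 25, 3, 10, 2, 3, 10], result=7

Final answer: [5, 25, 3, 10, 2, 3, 10]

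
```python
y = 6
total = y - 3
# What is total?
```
Trace:
  y=6
  y=6, total=3

Final answer: 3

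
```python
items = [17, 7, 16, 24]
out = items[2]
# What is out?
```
Trace:
  items=[17, 7, 16, 24]
  items=[17, 7, 16, 24], out=16

Final answer: 16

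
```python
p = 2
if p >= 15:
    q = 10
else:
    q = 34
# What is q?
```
Trace:
  p=2
  p=2, q=34

Final answer: 34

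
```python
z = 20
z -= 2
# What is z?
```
Trace:
  z=20
  z=18

Final answer: 18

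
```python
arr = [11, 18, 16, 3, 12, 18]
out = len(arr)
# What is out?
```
Trace:
  arr=[11, 18, 16, 3, 12, 18]
  arr=[11, 18, 16, 3, 12, 18], out=6

Final answer: 6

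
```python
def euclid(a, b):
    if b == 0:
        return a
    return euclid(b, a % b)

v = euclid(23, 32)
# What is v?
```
Call trace:
euclid(a=23, b=32)
  euclid(a=32, b=23)
    euclid(a=23, b=9)
      euclid(a=9, b=5)
        euclid(a=5, b=4)
          euclid(a=4, b=1)
            euclid(a=1, b=0)
            -> return 1
          -> return 1
        -> return 1
      -> return 1
    -> return 1
  -> return 1
-> return 1

Final answer: 1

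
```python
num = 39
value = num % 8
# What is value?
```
Trace:
  num=39
  num=39, value=7

Final answer: 7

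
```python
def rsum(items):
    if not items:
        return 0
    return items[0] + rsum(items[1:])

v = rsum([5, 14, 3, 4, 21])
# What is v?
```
Call trace:
rsum(items=[5, 14, 3, 4, 21])
  rsum(items=[14, 3, 4, 21])
    rsum(items=[3, 4, 21])
      rsum(items=[4, 21])
        rsum(items=[21])
          rsum(items=[])
          -> return 0
        -> return 21
      -> return 25
    -> return 28
  -> return 42
-> return 47

Final answer: 47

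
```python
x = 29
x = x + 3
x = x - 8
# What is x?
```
Trace:
  x=29
  x=32
  x=24

Final answer: 24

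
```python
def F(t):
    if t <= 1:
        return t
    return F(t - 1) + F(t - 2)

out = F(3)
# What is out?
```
Call trace:
F(t=3)
  F(t=2)
    F(t=1)
    -> return 1
    F(t=0)
    -> return 0
  -> return 1
  F(t=1)
  -> return 1
-> return 2

Final answer: 2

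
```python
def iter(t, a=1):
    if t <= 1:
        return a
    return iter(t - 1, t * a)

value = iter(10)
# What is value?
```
Call trace:
iter(t=10, a=1)
  iter(t=9, a=10)
    iter(t=8, a=90)
      iter(t=7, a=720)
        iter(t=6, a=5040)
          iter(t=5, a=30240)
            iter(t=4, a=151200)
              iter(t=3, a=604800)
                iter(t=2, a=1814400)
                  iter(t=1, a=3628800)
                  -> return 3628800
                -> return 3628800
              -> return 3628800
            -> return 3628800
          -> return 3628800
        -> return 3628800
      -> return 3628800
    -> return 3628800
  -> return 3628800
-> return 3628800

Final answer: 3628800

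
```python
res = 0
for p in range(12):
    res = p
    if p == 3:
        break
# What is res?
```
Trace:
  res=0
  res=0, p=0
  res=1, p=1
  res=2, p=2
  res=3, p=3

Final answer: 3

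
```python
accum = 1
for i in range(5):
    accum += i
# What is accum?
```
Trace:
  accum=1
  accum=1, i=0
  accum=2, i=1
  accum=4, i=2
  accum=7, i=3
  accum=11, i=4

Final answer: 11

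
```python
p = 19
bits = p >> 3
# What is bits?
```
Trace:
  p=19
  p=19, bits=2

Final answer: 2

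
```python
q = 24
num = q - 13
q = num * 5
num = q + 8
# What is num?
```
Trace:
  q=24
  q=24, num=11
  q=55, num=11
  q=55, num=63

Final answer: 63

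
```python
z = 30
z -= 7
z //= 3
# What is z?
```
Trace:
  z=30
  z=23
  z=7

Final answer: 7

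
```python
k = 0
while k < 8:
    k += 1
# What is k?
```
Trace:
  k=0
  k=1
  k=2
  k=3
  k=4
  k=5
  k=6
  k=7
  k=8

Final answer: 8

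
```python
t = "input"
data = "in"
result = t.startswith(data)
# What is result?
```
Trace:
  t='input'
  t='input', data='in'
  t='input', data='in', result=True

Final answer: True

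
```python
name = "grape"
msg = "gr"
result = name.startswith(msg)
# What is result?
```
Trace:
  name='grape'
  name='grape', msg='gr'
  name='grape', msg='gr', result=True

Final answer: True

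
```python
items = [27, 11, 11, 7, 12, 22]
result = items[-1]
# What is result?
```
Trace:
  items=[27, 11, 11, 7, 12, 22]
  items=[27, 11, 11, 7, 12, 22], result=22

Final answer: 22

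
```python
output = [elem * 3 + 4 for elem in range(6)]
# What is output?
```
Trace:
  elem=0
  elem=1
  elem=2
  elem=3
  elem=4
  elem=5
  output=[4, 7, 10, 13, 16, 19]

Final answer: [4, 7, 10, 13, 16, 19]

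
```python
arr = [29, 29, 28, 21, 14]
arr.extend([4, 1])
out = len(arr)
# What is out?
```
Trace:
  arr=[29, 29, 28, 21, 14]
  arr=[29, 29, 28, 21, 14, 4, 1]
  arr=[29, 29, 28, 21, 14, 4, 1], out=7

Final answer: 7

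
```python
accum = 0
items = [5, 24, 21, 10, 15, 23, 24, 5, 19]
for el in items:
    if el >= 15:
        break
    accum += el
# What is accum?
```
Trace:
  accum=0
  accum=5, el=5
  accum=5, el=24

Final answer: 5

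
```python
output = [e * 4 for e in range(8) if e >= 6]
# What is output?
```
Trace:
  e=0
  e=1
  e=2
  e=3
  e=4
  e=5
  e=6
  e=7
  output=[24, 28]

Final answer: [24, 28]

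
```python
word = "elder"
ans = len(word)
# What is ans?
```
Trace:
  word='elder'
  word='elder', ans=5

Final answer: 5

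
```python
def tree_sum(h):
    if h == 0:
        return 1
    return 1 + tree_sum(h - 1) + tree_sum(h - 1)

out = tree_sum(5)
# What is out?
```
Call trace (a repeated sub-call is expanded the first time; later identical calls just restate its return value):
tree_sum(h=5)
  tree_sum(h=4)
    tree_sum(h=3)
      tree_sum(h=2)
        tree_sum(h=1)
          tree_sum(h=0)
          -> return 1
          tree_sum(h=0)
          -> return 1
        -> return 3
        tree_sum(h=1) -> return 3  (same call as traced above)
      -> return 7
      tree_sum(h=2) -> return 7  (same call as traced above)
    -> return 15
    tree_sum(h=3) -> return 15  (same call as traced above)
  -> return 31
  tree_sum(h=4) -> return 31  (same call as traced above)
-> return 63

Final answer: 63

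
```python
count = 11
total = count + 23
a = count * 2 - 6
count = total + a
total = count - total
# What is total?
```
Trace:
  count=11
  count=11, total=34
  count=11, total=34, a=16
  count=50, total=34, a=16
  count=50, total=16, a=16

Final answer: 16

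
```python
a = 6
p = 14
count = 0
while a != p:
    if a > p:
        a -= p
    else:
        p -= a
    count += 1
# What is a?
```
Trace:
  a=6
  a=6, p=14
  a=6, p=14, count=0
  a=6, p=8, count=1
  a=6, p=2, count=2
  a=4, p=2, count=3
  a=2, p=2, count=4

Final answer: 2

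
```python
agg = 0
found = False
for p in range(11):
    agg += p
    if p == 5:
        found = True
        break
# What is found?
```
Trace:
  agg=0
  agg=0, found=False
  agg=0, found=False, p=0
  agg=1, found=False, p=1
  agg=3, found=False, p=2
  agg=6, found=False, p=3
  agg=10, found=False, p=4
  agg=15, found=True, p=5

Final answer: True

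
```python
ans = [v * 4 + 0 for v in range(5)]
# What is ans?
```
Trace:
  v=0
  v=1
  v=2
  v=3
  v=4
  ans=[0, 4, 8, 12, 16]

Final answer: [0, 4, 8, 12, 16]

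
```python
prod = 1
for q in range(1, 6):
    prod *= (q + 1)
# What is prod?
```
Trace:
  prod=1
  prod=2, q=1
  prod=6, q=2
  prod=24, q=3
  prod=120, q=4
  prod=720, q=5

Final answer: 720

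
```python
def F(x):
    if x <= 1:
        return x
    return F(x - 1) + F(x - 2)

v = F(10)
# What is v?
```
Call trace (a repeated sub-call is expanded the first time; later identical calls just restate its return value):
F(x=10)
  F(x=9)
    F(x=8)
      F(x=7)
        F(x=6)
          F(x=5)
            F(x=4)
              F(x=3)
                F(x=2)
                  F(x=1)
                  -> return 1
                  F(x=0)
                  -> return 0
                -> return 1
                F(x=1)
                -> return 1
              -> return 2
              F(x=2) -> return 1  (same call as traced above)
            -> return 3
            F(x=3) -> return 2  (same call as traced above)
          -> return 5
          F(x=4) -> return 3  (same call as traced above)
        -> return 8
        F(x=5) -> return 5  (same call as traced above)
      -> return 13
      F(x=6) -> return 8  (same call as traced above)
    -> return 21
    F(x=7) -> return 13  (same call as traced above)
  -> return 34
  F(x=8) -> return 21  (same call as traced above)
-> return 55

Final answer: 55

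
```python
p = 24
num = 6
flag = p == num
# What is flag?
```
Trace:
  p=24
  p=24, num=6
  p=24, num=6, flag=False

Final answer: False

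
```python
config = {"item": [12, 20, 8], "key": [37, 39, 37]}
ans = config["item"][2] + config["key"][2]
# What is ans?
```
Trace:
  config={'item': [12, 20, 8], 'key': [37, 39, 37]}
  config={'item': [12, 20, 8], 'key': [37, 39, 37]}, ans=45

Final answer: 45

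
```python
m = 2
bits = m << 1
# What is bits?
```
Trace:
  m=2
  m=2, bits=4

Final answer: 4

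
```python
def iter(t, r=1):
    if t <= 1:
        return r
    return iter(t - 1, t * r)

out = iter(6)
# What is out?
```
Call trace:
iter(t=6, r=1)
  iter(t=5, r=6)
    iter(t=4, r=30)
      iter(t=3, r=120)
        iter(t=2, r=360)
          iter(t=1, r=720)
          -> return 720
        -> return 720
      -> return 720
    -> return 720
  -> return 720
-> return 720

Final answer: 720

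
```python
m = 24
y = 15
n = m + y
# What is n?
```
Trace:
  m=24
  m=24, y=15
  m=24, y=15, n=39

Final answer: 39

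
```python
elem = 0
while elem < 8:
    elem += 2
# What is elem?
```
Trace:
  elem=0
  elem=2
  elem=4
  elem=6
  elem=8

Final answer: 8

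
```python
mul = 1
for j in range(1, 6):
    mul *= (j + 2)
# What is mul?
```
Trace:
  mul=1
  mul=3, j=1
  mul=12, j=2
  mul=60, j=3
  mul=360, j=4
  mul=2520, j=5

Final answer: 2520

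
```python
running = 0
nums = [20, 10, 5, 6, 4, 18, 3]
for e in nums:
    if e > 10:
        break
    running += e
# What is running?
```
Trace:
  running=0
  running=0, e=20

Final answer: 0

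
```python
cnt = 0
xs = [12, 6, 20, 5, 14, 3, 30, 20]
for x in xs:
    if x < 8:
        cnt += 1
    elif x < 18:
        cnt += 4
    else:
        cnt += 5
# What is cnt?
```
Trace:
  cnt=0
  cnt=4, x=12
  cnt=5, x=6
  cnt=10, x=20
  cnt=11, x=5
  cnt=15, x=14
  cnt=16, x=3
  cnt=21, x=30
  cnt=26, x=20

Final answer: 26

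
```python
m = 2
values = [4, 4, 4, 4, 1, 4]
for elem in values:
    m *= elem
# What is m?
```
Trace:
  m=2
  m=8, elem=4
  m=32, elem=4
  m=128, elem=4
  m=512, elem=4
  m=512, elem=1
  m=2048, elem=4

Final answer: 2048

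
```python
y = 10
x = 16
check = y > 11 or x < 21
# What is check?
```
Trace:
  y=10
  y=10, x=16
  y=10, x=16, check=True

Final answer: True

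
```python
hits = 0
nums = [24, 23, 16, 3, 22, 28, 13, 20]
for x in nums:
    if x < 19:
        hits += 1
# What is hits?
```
Trace:
  hits=0
  hits=0, x=24
  hits=0, x=23
  hits=1, x=16
  hits=2, x=3
  hits=2, x=22
  hits=2, x=28
  hits=3, x=13
  hits=3, x=20

Final answer: 3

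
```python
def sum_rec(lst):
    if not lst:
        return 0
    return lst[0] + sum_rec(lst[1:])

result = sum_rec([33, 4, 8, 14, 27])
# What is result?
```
Call trace:
sum_rec(lst=[33, 4, 8, 14, 27])
  sum_rec(lst=[4, 8, 14, 27])
    sum_rec(lst=[8, 14, 27])
      sum_rec(lst=[14, 27])
        sum_rec(lst=[27])
          sum_rec(lst=[])
          -> return 0
        -> return 27
      -> return 41
    -> return 49
  -> return 53
-> return 86

Final answer: 86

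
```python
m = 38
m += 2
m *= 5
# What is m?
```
Trace:
  m=38
  m=40
  m=200

Final answer: 200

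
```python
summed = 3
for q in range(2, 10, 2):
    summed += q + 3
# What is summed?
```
Trace:
  summed=3
  summed=8, q=2
  summed=15, q=4
  summed=24, q=6
  summed=35, q=8

Final answer: 35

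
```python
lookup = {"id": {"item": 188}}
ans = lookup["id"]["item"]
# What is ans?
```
Trace:
  lookup={'id': {'item': 188}}
  lookup={'id': {'item': 188}}, ans=188

Final answer: 188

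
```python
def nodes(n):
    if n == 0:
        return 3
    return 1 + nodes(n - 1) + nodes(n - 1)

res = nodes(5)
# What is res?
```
Call trace (a repeated sub-call is expanded the first time; later identical calls just restate its return value):
nodes(n=5)
  nodes(n=4)
    nodes(n=3)
      nodes(n=2)
        nodes(n=1)
          nodes(n=0)
          -> return 3
          nodes(n=0)
          -> return 3
        -> return 7
        nodes(n=1) -> return 7  (same call as traced above)
      -> return 15
      nodes(n=2) -> return 15  (same call as traced above)
    -> return 31
    nodes(n=3) -> return 31  (same call as traced above)
  -> return 63
  nodes(n=4) -> return 63  (same call as traced above)
-> return 127

Final answer: 127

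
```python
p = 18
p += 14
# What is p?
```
Trace:
  p=18
  p=32

Final answer: 32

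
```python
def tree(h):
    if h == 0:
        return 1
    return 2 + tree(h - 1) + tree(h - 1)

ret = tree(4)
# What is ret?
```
Call trace (a repeated sub-call is expanded the first time; later identical calls just restate its return value):
tree(h=4)
  tree(h=3)
    tree(h=2)
      tree(h=1)
        tree(h=0)
        -> return 1
        tree(h=0)
        -> return 1
      -> return 4
      tree(h=1) -> return 4  (same call as traced above)
    -> return 10
    tree(h=2) -> return 10  (same call as traced above)
  -> return 22
  tree(h=3) -> return 22  (same call as traced above)
-> return 46

Final answer: 46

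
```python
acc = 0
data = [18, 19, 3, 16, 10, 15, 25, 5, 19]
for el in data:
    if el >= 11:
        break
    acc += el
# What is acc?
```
Trace:
  acc=0
  acc=0, el=18

Final answer: 0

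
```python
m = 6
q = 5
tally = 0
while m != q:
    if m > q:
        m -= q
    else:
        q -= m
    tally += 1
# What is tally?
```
Trace:
  m=6
  m=6, q=5
  m=6, q=5, tally=0
  m=1, q=5, tally=1
  m=1, q=4, tally=2
  m=1, q=3, tally=3
  m=1, q=2, tally=4
  m=1, q=1, tally=5

Final answer: 5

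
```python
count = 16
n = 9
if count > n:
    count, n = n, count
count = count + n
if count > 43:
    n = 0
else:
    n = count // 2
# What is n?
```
Trace:
  count=16
  count=16, n=9
  count=9, n=16
  count=25, n=16
  count=25, n=12

Final answer: 12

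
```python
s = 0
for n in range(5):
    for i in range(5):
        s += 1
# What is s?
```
Trace:
  s=0
  s=1, n=0, i=0
  s=2, n=0, i=1
  s=3, n=0, i=2
  s=4, n=0, i=3
  s=5, n=0, i=4
  s=6, n=1, i=0
  s=7, n=1, i=1
  s=8, n=1, i=2
  s=9, n=1, i=3
  s=10, n=1, i=4
  s=11, n=2, i=0
  s=12, n=2, i=1
  s=13, n=2, i=2
  s=14, n=2, i=3
  s=15, n=2, i=4
  s=16, n=3, i=0
  s=17, n=3, i=1
  s=18, n=3, i=2
  s=19, n=3, i=3
  s=20, n=3, i=4
  s=21, n=4, i=0
  s=22, n=4, i=1
  s=23, n=4, i=2
  s=24, n=4, i=3
  s=25, n=4, i=4

Final answer: 25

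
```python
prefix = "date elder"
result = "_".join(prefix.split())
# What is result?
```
Trace:
  prefix='date elder'
  prefix='date elder', result='date_elder'

Final answer: 'date_elder'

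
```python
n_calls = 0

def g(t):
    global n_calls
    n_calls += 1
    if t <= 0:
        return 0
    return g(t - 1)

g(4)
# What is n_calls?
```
Call trace:
g(t=4)
  g(t=3)
    g(t=2)
      g(t=1)
        g(t=0)
        -> return 0
      -> return 0
    -> return 0
  -> return 0
-> return 0

n_calls is incremented once per call. g is entered once for each t = 4, 3, 2, 1, 0 (the t <= 0 call returns without recursing), i.e. 4 + 1 calls.
n_calls = 5

Final answer: 5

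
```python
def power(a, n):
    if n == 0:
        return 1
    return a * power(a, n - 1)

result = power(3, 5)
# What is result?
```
Call trace:
power(a=3, n=5)
  power(a=3, n=4)
    power(a=3, n=3)
      power(a=3, n=2)
        power(a=3, n=1)
          power(a=3, n=0)
          -> return 1
        -> return 3
      -> return 9
    -> return 27
  -> return 81
-> return 243

Final answer: 243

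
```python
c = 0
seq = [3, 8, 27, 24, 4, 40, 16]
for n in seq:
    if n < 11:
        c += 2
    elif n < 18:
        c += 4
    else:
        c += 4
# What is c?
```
Trace:
  c=0
  c=2, n=3
  c=4, n=8
  c=8, n=27
  c=12, n=24
  c=14, n=4
  c=18, n=40
  c=22, n=16

Final answer: 22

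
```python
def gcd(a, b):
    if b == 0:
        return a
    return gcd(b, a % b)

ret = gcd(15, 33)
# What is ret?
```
Call trace:
gcd(a=15, b=33)
  gcd(a=33, b=15)
    gcd(a=15, b=3)
      gcd(a=3, b=0)
      -> return 3
    -> return 3
  -> return 3
-> return 3

Final answer: 3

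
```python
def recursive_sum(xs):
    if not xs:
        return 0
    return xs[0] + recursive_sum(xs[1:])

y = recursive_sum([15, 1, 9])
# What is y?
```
Call trace:
recursive_sum(xs=[15, 1, 9])
  recursive_sum(xs=[1, 9])
    recursive_sum(xs=[9])
      recursive_sum(xs=[])
      -> return 0
    -> return 9
  -> return 10
-> return 25

Final answer: 25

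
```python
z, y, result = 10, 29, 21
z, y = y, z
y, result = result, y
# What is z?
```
Trace:
  z=10, y=29, result=21
  z=29, y=10, result=21
  z=29, y=21, result=10

Final answer: 29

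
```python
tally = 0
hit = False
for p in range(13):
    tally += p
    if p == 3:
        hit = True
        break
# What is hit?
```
Trace:
  tally=0
  tally=0, hit=False
  tally=0, hit=False, p=0
  tally=1, hit=False, p=1
  tally=3, hit=False, p=2
  tally=6, hit=True, p=3

Final answer: True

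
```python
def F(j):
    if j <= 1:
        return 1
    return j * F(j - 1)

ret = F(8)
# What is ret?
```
Call trace:
F(j=8)
  F(j=7)
    F(j=6)
      F(j=5)
        F(j=4)
          F(j=3)
            F(j=2)
              F(j=1)
              -> return 1
            -> return 2
          -> return 6
        -> return 24
      -> return 120
    -> return 720
  -> return 5040
-> return 40320

Final answer: 40320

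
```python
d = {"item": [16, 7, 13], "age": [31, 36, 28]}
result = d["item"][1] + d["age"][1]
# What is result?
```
Trace:
  d={'item': [16, 7, 13], 'age': [31, 36, 28]}
  d={'item': [16, 7, 13], 'age': [31, 36, 28]}, result=43

Final answer: 43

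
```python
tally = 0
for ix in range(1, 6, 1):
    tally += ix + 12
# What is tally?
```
Trace:
  tally=0
  tally=13, ix=1
  tally=27, ix=2
  tally=42, ix=3
  tally=58, ix=4
  tally=75, ix=5

Final answer: 75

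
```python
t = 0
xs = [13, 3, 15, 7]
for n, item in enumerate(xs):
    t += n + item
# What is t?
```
Trace:
  t=0
  t=13, n=0, item=13
  t=17, n=1, item=3
  t=34, n=2, item=15
  t=44, n=3, item=7

Final answer: 44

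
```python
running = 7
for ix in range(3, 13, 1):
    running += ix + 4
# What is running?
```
Trace:
  running=7
  running=14, ix=3
  running=22, ix=4
  running=31, ix=5
  running=41, ix=6
  running=52, ix=7
  running=64, ix=8
  running=77, ix=9
  running=91, ix=10
  running=106, ix=11
  running=122, ix=12

Final answer: 122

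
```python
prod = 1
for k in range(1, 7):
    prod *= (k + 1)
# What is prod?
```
Trace:
  prod=1
  prod=2, k=1
  prod=6, k=2
  prod=24, k=3
  prod=120, k=4
  prod=720, k=5
  prod=5040, k=6

Final answer: 5040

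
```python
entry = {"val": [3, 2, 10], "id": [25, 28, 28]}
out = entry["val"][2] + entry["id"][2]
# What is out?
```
Trace:
  entry={'val': [3, 2, 10], 'id': [25, 28, 28]}
  entry={'val': [3, 2, 10], 'id': [25, 28, 28]}, out=38

Final answer: 38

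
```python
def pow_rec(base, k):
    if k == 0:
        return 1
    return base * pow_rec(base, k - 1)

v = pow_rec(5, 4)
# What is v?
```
Call trace:
pow_rec(base=5, k=4)
  pow_rec(base=5, k=3)
    pow_rec(base=5, k=2)
      pow_rec(base=5, k=1)
        pow_rec(base=5, k=0)
        -> return 1
      -> return 5
    -> return 25
  -> return 125
-> return 625

Final answer: 625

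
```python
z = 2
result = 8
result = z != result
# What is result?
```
Trace:
  z=2
  z=2, result=8
  z=2, result=True

Final answer: True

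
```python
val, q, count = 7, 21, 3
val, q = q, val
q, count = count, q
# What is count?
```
Trace:
  val=7, q=21, count=3
  val=21, q=7, count=3
  val=21, q=3, count=7

Final answer: 7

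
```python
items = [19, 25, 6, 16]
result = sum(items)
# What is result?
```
Trace:
  items=[19, 25, 6, 16]
  items=[19, 25, 6, 16], result=66

Final answer: 66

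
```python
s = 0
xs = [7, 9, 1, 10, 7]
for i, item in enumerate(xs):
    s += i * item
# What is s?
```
Trace:
  s=0
  s=0, i=0, item=7
  s=9, i=1, item=9
  s=11, i=2, item=1
  s=41, i=3, item=10
  s=69, i=4, item=7

Final answer: 69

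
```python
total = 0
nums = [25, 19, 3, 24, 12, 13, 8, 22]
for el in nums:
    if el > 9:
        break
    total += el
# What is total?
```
Trace:
  total=0
  total=0, el=25

Final answer: 0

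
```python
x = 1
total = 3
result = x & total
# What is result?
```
Trace:
  x=1
  x=1, total=3
  x=1, total=3, result=1

Final answer: 1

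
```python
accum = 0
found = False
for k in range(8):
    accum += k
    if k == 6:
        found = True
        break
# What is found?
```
Trace:
  accum=0
  accum=0, found=False
  accum=0, found=False, k=0
  accum=1, found=False, k=1
  accum=3, found=False, k=2
  accum=6, found=False, k=3
  accum=10, found=False, k=4
  accum=15, found=False, k=5
  accum=21, found=True, k=6

Final answer: True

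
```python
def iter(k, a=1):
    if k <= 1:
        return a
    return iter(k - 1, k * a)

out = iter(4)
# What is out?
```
Call trace:
iter(k=4, a=1)
  iter(k=3, a=4)
    iter(k=2, a=12)
      iter(k=1, a=24)
      -> return 24
    -> return 24
  -> return 24
-> return 24

Final answer: 24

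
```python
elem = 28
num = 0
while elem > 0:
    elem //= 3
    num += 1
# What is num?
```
Trace:
  elem=28
  elem=28, num=0
  elem=9, num=1
  elem=3, num=2
  elem=1, num=3
  elem=0, num=4

Final answer: 4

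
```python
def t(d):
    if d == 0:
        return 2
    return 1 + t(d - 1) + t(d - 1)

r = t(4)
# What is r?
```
Call trace (a repeated sub-call is expanded the first time; later identical calls just restate its return value):
t(d=4)
  t(d=3)
    t(d=2)
      t(d=1)
        t(d=0)
        -> return 2
        t(d=0)
        -> return 2
      -> return 5
      t(d=1) -> return 5  (same call as traced above)
    -> return 11
    t(d=2) -> return 11  (same call as traced above)
  -> return 23
  t(d=3) -> return 23  (same call as traced above)
-> return 47

Final answer: 47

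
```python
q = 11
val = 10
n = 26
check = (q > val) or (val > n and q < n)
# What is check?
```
Trace:
  q=11
  q=11, val=10
  q=11, val=10, n=26
  q=11, val=10, n=26, check=True

Final answer: True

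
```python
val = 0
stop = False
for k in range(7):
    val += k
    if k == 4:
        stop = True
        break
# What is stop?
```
Trace:
  val=0
  val=0, stop=False
  val=0, stop=False, k=0
  val=1, stop=False, k=1
  val=3, stop=False, k=2
  val=6, stop=False, k=3
  val=10, stop=True, k=4

Final answer: True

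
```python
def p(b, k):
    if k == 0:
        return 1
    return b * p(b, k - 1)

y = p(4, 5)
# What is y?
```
Call trace:
p(b=4, k=5)
  p(b=4, k=4)
    p(b=4, k=3)
      p(b=4, k=2)
        p(b=4, k=1)
          p(b=4, k=0)
          -> return 1
        -> return 4
      -> return 16
    -> return 64
  -> return 256
-> return 1024

Final answer: 1024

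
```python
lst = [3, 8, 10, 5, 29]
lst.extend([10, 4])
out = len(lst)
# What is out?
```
Trace:
  lst=[3, 8, 10, 5, 29]
  lst=[3, 8, 10, 5, 29, 10, 4]
  lst=[3, 8, 10, 5, 29, 10, 4], out=7

Final answer: 7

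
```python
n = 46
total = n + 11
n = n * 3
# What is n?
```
Trace:
  n=46
  n=46, total=57
  n=138, total=57

Final answer: 138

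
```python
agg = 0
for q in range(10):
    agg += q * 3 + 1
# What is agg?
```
Trace:
  agg=0
  agg=1, q=0
  agg=5, q=1
  agg=12, q=2
  agg=22, q=3
  agg=35, q=4
  agg=51, q=5
  agg=70, q=6
  agg=92, q=7
  agg=117, q=8
  agg=145, q=9

Final answer: 145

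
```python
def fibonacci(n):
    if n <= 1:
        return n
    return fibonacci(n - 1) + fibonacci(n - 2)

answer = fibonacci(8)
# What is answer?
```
Call trace (a repeated sub-call is expanded the first time; later identical calls just restate its return value):
fibonacci(n=8)
  fibonacci(n=7)
    fibonacci(n=6)
      fibonacci(n=5)
        fibonacci(n=4)
          fibonacci(n=3)
            fibonacci(n=2)
              fibonacci(n=1)
              -> return 1
              fibonacci(n=0)
              -> return 0
            -> return 1
            fibonacci(n=1)
            -> return 1
          -> return 2
          fibonacci(n=2) -> return 1  (same call as traced above)
        -> return 3
        fibonacci(n=3) -> return 2  (same call as traced above)
      -> return 5
      fibonacci(n=4) -> return 3  (same call as traced above)
    -> return 8
    fibonacci(n=5) -> return 5  (same call as traced above)
  -> return 13
  fibonacci(n=6) -> return 8  (same call as traced above)
-> return 21

Final answer: 21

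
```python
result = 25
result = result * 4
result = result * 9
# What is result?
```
Trace:
  result=25
  result=100
  result=900

Final answer: 900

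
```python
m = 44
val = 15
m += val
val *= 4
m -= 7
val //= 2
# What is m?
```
Trace:
  m=44
  m=44, val=15
  m=59, val=15
  m=59, val=60
  m=52, val=60
  m=52, val=30

Final answer: 52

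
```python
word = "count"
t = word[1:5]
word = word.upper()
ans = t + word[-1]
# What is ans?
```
Trace:
  word='count'
  word='count', t='ount'
  word='COUNT', t='ount'
  word='COUNT', t='ount', ans='ountT'

Final answer: 'ountT'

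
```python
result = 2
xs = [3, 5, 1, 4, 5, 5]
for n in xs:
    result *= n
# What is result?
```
Trace:
  result=2
  result=6, n=3
  result=30, n=5
  result=30, n=1
  result=120, n=4
  result=600, n=5
  result=3000, n=5

Final answer: 3000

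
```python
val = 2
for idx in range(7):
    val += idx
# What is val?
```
Trace:
  val=2
  val=2, idx=0
  val=3, idx=1
  val=5, idx=2
  val=8, idx=3
  val=12, idx=4
  val=17, idx=5
  val=23, idx=6

Final answer: 23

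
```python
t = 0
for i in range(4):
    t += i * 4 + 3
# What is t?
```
Trace:
  t=0
  t=3, i=0
  t=10, i=1
  t=21, i=2
  t=36, i=3

Final answer: 36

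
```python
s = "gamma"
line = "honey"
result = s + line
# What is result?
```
Trace:
  s='gamma'
  s='gamma', line='honey'
  s='gamma', line='honey', result='gammahoney'

Final answer: 'gammahoney'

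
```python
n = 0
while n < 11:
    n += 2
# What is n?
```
Trace:
  n=0
  n=2
  n=4
  n=6
  n=8
  n=10
  n=12

Final answer: 12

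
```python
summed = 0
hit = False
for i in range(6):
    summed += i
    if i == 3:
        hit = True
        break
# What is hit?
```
Trace:
  summed=0
  summed=0, hit=False
  summed=0, hit=False, i=0
  summed=1, hit=False, i=1
  summed=3, hit=False, i=2
  summed=6, hit=True, i=3

Final answer: True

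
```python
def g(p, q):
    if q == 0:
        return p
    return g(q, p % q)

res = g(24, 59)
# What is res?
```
Call trace:
g(p=24, q=59)
  g(p=59, q=24)
    g(p=24, q=11)
      g(p=11, q=2)
        g(p=2, q=1)
          g(p=1, q=0)
          -> return 1
        -> return 1
      -> return 1
    -> return 1
  -> return 1
-> return 1

Final answer: 1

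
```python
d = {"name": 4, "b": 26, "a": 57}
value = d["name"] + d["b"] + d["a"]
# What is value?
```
Trace:
  d={'name': 4, 'b': 26, 'a': 57}
  d={'name': 4, 'b': 26, 'a': 57}, value=87

Final answer: 87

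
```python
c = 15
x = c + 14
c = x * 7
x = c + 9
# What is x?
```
Trace:
  c=15
  c=15, x=29
  c=203, x=29
  c=203, x=212

Final answer: 212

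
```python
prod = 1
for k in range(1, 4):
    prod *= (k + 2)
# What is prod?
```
Trace:
  prod=1
  prod=3, k=1
  prod=12, k=2
  prod=60, k=3

Final answer: 60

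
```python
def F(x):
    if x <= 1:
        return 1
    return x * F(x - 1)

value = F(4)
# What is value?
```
Call trace:
F(x=4)
  F(x=3)
    F(x=2)
      F(x=1)
      -> return 1
    -> return 2
  -> return 6
-> return 24

Final answer: 24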